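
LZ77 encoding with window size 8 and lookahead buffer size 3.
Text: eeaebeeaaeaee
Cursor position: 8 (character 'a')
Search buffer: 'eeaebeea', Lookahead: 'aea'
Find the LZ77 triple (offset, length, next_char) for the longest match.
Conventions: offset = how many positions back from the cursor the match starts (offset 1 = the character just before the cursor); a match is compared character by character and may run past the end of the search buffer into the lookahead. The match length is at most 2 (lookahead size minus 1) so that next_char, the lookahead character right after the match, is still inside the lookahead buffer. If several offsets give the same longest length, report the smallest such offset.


Try each offset into the search buffer:
  offset=1 (pos 7, char 'a'): match length 1
  offset=2 (pos 6, char 'e'): match length 0
  offset=3 (pos 5, char 'e'): match length 0
  offset=4 (pos 4, char 'b'): match length 0
  offset=5 (pos 3, char 'e'): match length 0
  offset=6 (pos 2, char 'a'): match length 2
  offset=7 (pos 1, char 'e'): match length 0
  offset=8 (pos 0, char 'e'): match length 0
Longest match has length 2 at offset 6.
next_char = character at position 8 + 2 = 10 -> 'a'

Best match: offset=6, length=2 (matching 'ae' starting at position 2)
LZ77 triple: (6, 2, 'a')


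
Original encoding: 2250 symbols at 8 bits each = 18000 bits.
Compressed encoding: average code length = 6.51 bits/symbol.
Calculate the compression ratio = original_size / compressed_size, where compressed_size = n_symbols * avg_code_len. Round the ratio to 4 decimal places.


original_size = n_symbols * orig_bits = 2250 * 8 = 18000 bits
compressed_size = n_symbols * avg_code_len = 2250 * 6.51 = 14647.5 bits
ratio = original_size / compressed_size = 18000 / 14647.5 = 1.2289

Compression ratio = 1.2289


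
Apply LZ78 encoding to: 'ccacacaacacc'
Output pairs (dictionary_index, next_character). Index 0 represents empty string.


LZ78 encoding steps:
Dictionary: {0: ''}
Step 1: w='' (idx 0), next='c' -> output (0, 'c'), add 'c' as idx 1
Step 2: w='c' (idx 1), next='a' -> output (1, 'a'), add 'ca' as idx 2
Step 3: w='ca' (idx 2), next='c' -> output (2, 'c'), add 'cac' as idx 3
Step 4: w='' (idx 0), next='a' -> output (0, 'a'), add 'a' as idx 4
Step 5: w='a' (idx 4), next='c' -> output (4, 'c'), add 'ac' as idx 5
Step 6: w='ac' (idx 5), next='c' -> output (5, 'c'), add 'acc' as idx 6


Encoded: [(0, 'c'), (1, 'a'), (2, 'c'), (0, 'a'), (4, 'c'), (5, 'c')]


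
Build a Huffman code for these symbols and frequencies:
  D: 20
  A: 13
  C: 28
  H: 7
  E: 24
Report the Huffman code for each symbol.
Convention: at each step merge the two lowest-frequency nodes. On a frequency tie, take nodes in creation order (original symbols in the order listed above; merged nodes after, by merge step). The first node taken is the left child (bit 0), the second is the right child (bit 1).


Huffman tree construction:
Step 1: Merge H(7) + A(13) = 20
Step 2: Merge D(20) + (H+A)(20) = 40
Step 3: Merge E(24) + C(28) = 52
Step 4: Merge (D+(H+A))(40) + (E+C)(52) = 92
Read each symbol's code off the tree from the root (left child = 0, right child = 1).

Codes:
  D: 00 (length 2)
  A: 011 (length 3)
  C: 11 (length 2)
  H: 010 (length 3)
  E: 10 (length 2)
Average code length: 204/92 = 2.2174 bits/symbol


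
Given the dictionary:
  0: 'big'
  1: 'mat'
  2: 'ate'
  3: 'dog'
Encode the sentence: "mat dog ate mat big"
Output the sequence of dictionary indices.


Look up each word in the dictionary:
  'mat' -> 1
  'dog' -> 3
  'ate' -> 2
  'mat' -> 1
  'big' -> 0

Encoded: [1, 3, 2, 1, 0]


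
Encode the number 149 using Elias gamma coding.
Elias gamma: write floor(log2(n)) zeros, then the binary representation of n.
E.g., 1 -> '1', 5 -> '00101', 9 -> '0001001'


num_bits = floor(log2(149)) + 1 = 8
leading_zeros = num_bits - 1 = 7
binary(149) = 10010101

Elias gamma(149) = '0000000' + '10010101' = 000000010010101 (15 bits)


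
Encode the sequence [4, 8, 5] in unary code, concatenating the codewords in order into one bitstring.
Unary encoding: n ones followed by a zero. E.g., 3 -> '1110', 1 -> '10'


Encode each number as n ones followed by a terminating 0:
  4 -> 11110 (5 bits)
  8 -> 111111110 (9 bits)
  5 -> 111110 (6 bits)
Total length = 5 + 9 + 6 = 20 bits.

Unary([4, 8, 5]) = 11110111111110111110 (20 bits)


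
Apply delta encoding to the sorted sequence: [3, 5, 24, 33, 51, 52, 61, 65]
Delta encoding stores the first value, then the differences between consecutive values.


First value: 3
Deltas:
  5 - 3 = 2
  24 - 5 = 19
  33 - 24 = 9
  51 - 33 = 18
  52 - 51 = 1
  61 - 52 = 9
  65 - 61 = 4


Delta encoded: [3, 2, 19, 9, 18, 1, 9, 4]


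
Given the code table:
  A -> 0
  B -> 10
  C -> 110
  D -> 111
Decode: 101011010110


Decoding:
10 -> B
10 -> B
110 -> C
10 -> B
110 -> C


Result: BBCBC


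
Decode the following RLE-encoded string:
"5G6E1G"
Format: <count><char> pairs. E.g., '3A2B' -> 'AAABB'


Expanding each <count><char> pair:
  5G -> 'GGGGG'
  6E -> 'EEEEEE'
  1G -> 'G'

Decoded = GGGGGEEEEEEG


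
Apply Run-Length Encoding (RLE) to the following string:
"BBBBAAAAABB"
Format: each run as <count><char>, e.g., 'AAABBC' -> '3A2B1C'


Scanning runs left to right:
  i=0: run of 'B' x 4 -> '4B'
  i=4: run of 'A' x 5 -> '5A'
  i=9: run of 'B' x 2 -> '2B'

RLE = 4B5A2B


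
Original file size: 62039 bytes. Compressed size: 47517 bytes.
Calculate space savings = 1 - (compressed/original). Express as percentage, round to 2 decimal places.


ratio = compressed/original = 47517/62039 = 0.765921
savings = 1 - ratio = 1 - 0.765921 = 0.234079
as a percentage: 0.234079 * 100 = 23.41%

Space savings = 1 - 47517/62039 = 23.41%


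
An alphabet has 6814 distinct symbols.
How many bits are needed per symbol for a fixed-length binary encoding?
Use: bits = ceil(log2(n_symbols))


log2(6814) = 12.7343
Bracket: 2^12 = 4096 < 6814 <= 2^13 = 8192
So ceil(log2(6814)) = 13

bits = ceil(log2(6814)) = ceil(12.7343) = 13 bits


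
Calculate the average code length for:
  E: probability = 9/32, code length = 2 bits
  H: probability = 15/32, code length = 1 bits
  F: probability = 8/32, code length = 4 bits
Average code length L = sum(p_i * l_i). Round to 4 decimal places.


Weighted contributions p_i * l_i:
  E: (9/32) * 2 = 18/32
  H: (15/32) * 1 = 15/32
  F: (8/32) * 4 = 32/32
Sum = (18 + 15 + 32)/32 = 65/32

L = 65/32 = 2.0313 bits/symbol


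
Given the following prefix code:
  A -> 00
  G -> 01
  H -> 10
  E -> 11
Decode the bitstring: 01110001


Decoding step by step:
Bits 01 -> G
Bits 11 -> E
Bits 00 -> A
Bits 01 -> G


Decoded message: GEAG


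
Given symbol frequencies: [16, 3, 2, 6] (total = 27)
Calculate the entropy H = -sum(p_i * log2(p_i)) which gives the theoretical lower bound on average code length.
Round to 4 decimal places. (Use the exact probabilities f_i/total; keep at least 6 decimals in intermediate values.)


Per-symbol terms -p_i * log2(p_i) with p_i = f_i/27:
  p = 16/27 = 0.592593: log2(p) = -0.754888, -p*log2(p) = 0.447341
  p = 3/27 = 0.111111: log2(p) = -3.169925, -p*log2(p) = 0.352214
  p = 2/27 = 0.074074: log2(p) = -3.754888, -p*log2(p) = 0.278140
  p = 6/27 = 0.222222: log2(p) = -2.169925, -p*log2(p) = 0.482206
H = 0.447341 + 0.352214 + 0.278140 + 0.482206 = 1.559901

H = 1.5599 bits/symbol


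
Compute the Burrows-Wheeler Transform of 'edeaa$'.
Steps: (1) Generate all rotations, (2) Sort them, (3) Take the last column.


Rotations (sorted):
  0: $edeaa -> last char: a
  1: a$edea -> last char: a
  2: aa$ede -> last char: e
  3: deaa$e -> last char: e
  4: eaa$ed -> last char: d
  5: edeaa$ -> last char: $


BWT = aaeed$


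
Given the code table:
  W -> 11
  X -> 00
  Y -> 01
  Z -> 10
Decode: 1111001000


Decoding:
11 -> W
11 -> W
00 -> X
10 -> Z
00 -> X


Result: WWXZX


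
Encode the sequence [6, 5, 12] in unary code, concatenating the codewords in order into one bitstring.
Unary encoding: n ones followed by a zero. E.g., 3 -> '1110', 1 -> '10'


Encode each number as n ones followed by a terminating 0:
  6 -> 1111110 (7 bits)
  5 -> 111110 (6 bits)
  12 -> 1111111111110 (13 bits)
Total length = 7 + 6 + 13 = 26 bits.

Unary([6, 5, 12]) = 11111101111101111111111110 (26 bits)


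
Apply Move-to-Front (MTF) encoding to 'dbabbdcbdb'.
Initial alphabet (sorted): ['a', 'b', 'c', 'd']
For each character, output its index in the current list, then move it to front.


MTF encoding:
'd': index 3 in ['a', 'b', 'c', 'd'] -> ['d', 'a', 'b', 'c']
'b': index 2 in ['d', 'a', 'b', 'c'] -> ['b', 'd', 'a', 'c']
'a': index 2 in ['b', 'd', 'a', 'c'] -> ['a', 'b', 'd', 'c']
'b': index 1 in ['a', 'b', 'd', 'c'] -> ['b', 'a', 'd', 'c']
'b': index 0 in ['b', 'a', 'd', 'c'] -> ['b', 'a', 'd', 'c']
'd': index 2 in ['b', 'a', 'd', 'c'] -> ['d', 'b', 'a', 'c']
'c': index 3 in ['d', 'b', 'a', 'c'] -> ['c', 'd', 'b', 'a']
'b': index 2 in ['c', 'd', 'b', 'a'] -> ['b', 'c', 'd', 'a']
'd': index 2 in ['b', 'c', 'd', 'a'] -> ['d', 'b', 'c', 'a']
'b': index 1 in ['d', 'b', 'c', 'a'] -> ['b', 'd', 'c', 'a']


Output: [3, 2, 2, 1, 0, 2, 3, 2, 2, 1]


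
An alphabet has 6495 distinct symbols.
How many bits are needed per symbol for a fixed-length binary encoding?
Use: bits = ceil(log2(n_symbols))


log2(6495) = 12.6651
Bracket: 2^12 = 4096 < 6495 <= 2^13 = 8192
So ceil(log2(6495)) = 13

bits = ceil(log2(6495)) = ceil(12.6651) = 13 bits


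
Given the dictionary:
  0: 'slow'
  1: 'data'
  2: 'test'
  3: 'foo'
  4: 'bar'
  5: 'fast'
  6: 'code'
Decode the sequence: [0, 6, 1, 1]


Look up each index in the dictionary:
  0 -> 'slow'
  6 -> 'code'
  1 -> 'data'
  1 -> 'data'

Decoded: "slow code data data"


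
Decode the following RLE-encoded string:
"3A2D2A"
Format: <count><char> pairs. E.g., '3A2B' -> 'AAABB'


Expanding each <count><char> pair:
  3A -> 'AAA'
  2D -> 'DD'
  2A -> 'AA'

Decoded = AAADDAA


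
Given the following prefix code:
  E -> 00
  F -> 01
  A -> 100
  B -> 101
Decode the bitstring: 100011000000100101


Decoding step by step:
Bits 100 -> A
Bits 01 -> F
Bits 100 -> A
Bits 00 -> E
Bits 00 -> E
Bits 100 -> A
Bits 101 -> B


Decoded message: AFAEEAB


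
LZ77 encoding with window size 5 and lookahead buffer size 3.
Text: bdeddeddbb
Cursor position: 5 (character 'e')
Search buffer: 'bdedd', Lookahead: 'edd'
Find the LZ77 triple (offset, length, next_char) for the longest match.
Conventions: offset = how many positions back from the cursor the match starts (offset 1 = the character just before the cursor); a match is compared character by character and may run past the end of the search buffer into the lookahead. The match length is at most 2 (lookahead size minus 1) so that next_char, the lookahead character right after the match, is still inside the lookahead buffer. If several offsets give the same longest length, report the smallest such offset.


Try each offset into the search buffer:
  offset=1 (pos 4, char 'd'): match length 0
  offset=2 (pos 3, char 'd'): match length 0
  offset=3 (pos 2, char 'e'): match length 2
  offset=4 (pos 1, char 'd'): match length 0
  offset=5 (pos 0, char 'b'): match length 0
Longest match has length 2 at offset 3.
next_char = character at position 5 + 2 = 7 -> 'd'

Best match: offset=3, length=2 (matching 'ed' starting at position 2)
LZ77 triple: (3, 2, 'd')


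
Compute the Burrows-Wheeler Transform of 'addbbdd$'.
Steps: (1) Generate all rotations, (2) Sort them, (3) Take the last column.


Rotations (sorted):
  0: $addbbdd -> last char: d
  1: addbbdd$ -> last char: $
  2: bbdd$add -> last char: d
  3: bdd$addb -> last char: b
  4: d$addbbd -> last char: d
  5: dbbdd$ad -> last char: d
  6: dd$addbb -> last char: b
  7: ddbbdd$a -> last char: a


BWT = d$dbddba


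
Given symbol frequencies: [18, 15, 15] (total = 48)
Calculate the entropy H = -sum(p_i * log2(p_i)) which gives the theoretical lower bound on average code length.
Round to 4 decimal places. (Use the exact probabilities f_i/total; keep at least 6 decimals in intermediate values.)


Per-symbol terms -p_i * log2(p_i) with p_i = f_i/48:
  p = 18/48 = 0.375000: log2(p) = -1.415037, -p*log2(p) = 0.530639
  p = 15/48 = 0.312500: log2(p) = -1.678072, -p*log2(p) = 0.524397
  p = 15/48 = 0.312500: log2(p) = -1.678072, -p*log2(p) = 0.524397
H = 0.530639 + 0.524397 + 0.524397 = 1.579433

H = 1.5794 bits/symbol


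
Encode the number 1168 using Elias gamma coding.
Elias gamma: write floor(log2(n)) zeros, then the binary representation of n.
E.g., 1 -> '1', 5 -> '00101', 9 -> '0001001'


num_bits = floor(log2(1168)) + 1 = 11
leading_zeros = num_bits - 1 = 10
binary(1168) = 10010010000

Elias gamma(1168) = '0000000000' + '10010010000' = 000000000010010010000 (21 bits)


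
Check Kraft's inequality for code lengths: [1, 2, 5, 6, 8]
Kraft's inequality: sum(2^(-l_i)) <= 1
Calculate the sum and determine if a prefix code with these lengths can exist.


Sum = 2^(-1) + 2^(-2) + 2^(-5) + 2^(-6) + 2^(-8)
    = 0.5 + 0.25 + 0.03125 + 0.015625 + 0.00390625
    = 205/256 = 0.80078125
Since 0.80078125 <= 1, Kraft's inequality IS satisfied.
A prefix code with these lengths CAN exist.

Kraft sum = 0.80078125. Satisfied.


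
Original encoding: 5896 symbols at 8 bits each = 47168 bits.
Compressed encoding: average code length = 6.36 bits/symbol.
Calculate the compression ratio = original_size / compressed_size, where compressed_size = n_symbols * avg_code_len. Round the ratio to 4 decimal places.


original_size = n_symbols * orig_bits = 5896 * 8 = 47168 bits
compressed_size = n_symbols * avg_code_len = 5896 * 6.36 = 37498.56 bits
ratio = original_size / compressed_size = 47168 / 37498.56 = 1.2579

Compression ratio = 1.2579


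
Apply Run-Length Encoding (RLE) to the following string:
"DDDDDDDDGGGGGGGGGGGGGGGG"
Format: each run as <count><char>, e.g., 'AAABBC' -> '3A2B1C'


Scanning runs left to right:
  i=0: run of 'D' x 8 -> '8D'
  i=8: run of 'G' x 16 -> '16G'

RLE = 8D16G


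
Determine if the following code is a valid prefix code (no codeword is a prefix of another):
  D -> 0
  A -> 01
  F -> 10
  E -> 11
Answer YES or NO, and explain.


Checking each pair (does one codeword prefix another?):
  D='0' vs A='01': prefix -- VIOLATION

NO -- this is NOT a valid prefix code. D (0) is a prefix of A (01).


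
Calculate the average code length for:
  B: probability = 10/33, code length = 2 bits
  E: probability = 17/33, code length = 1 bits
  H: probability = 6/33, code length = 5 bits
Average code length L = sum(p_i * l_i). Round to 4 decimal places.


Weighted contributions p_i * l_i:
  B: (10/33) * 2 = 20/33
  E: (17/33) * 1 = 17/33
  H: (6/33) * 5 = 30/33
Sum = (20 + 17 + 30)/33 = 67/33

L = 67/33 = 2.0303 bits/symbol


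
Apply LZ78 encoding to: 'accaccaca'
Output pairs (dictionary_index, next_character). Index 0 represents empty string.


LZ78 encoding steps:
Dictionary: {0: ''}
Step 1: w='' (idx 0), next='a' -> output (0, 'a'), add 'a' as idx 1
Step 2: w='' (idx 0), next='c' -> output (0, 'c'), add 'c' as idx 2
Step 3: w='c' (idx 2), next='a' -> output (2, 'a'), add 'ca' as idx 3
Step 4: w='c' (idx 2), next='c' -> output (2, 'c'), add 'cc' as idx 4
Step 5: w='a' (idx 1), next='c' -> output (1, 'c'), add 'ac' as idx 5
Step 6: w='a' (idx 1), end of input -> output (1, '')


Encoded: [(0, 'a'), (0, 'c'), (2, 'a'), (2, 'c'), (1, 'c'), (1, '')]


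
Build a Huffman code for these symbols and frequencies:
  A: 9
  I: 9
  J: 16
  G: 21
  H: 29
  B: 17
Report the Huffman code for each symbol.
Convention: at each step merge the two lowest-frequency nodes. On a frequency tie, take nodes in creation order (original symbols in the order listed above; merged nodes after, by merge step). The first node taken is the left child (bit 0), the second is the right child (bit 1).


Huffman tree construction:
Step 1: Merge A(9) + I(9) = 18
Step 2: Merge J(16) + B(17) = 33
Step 3: Merge (A+I)(18) + G(21) = 39
Step 4: Merge H(29) + (J+B)(33) = 62
Step 5: Merge ((A+I)+G)(39) + (H+(J+B))(62) = 101
Read each symbol's code off the tree from the root (left child = 0, right child = 1).

Codes:
  A: 000 (length 3)
  I: 001 (length 3)
  J: 110 (length 3)
  G: 01 (length 2)
  H: 10 (length 2)
  B: 111 (length 3)
Average code length: 253/101 = 2.5050 bits/symbol


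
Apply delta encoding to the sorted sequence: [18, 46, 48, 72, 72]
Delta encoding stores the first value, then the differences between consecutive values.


First value: 18
Deltas:
  46 - 18 = 28
  48 - 46 = 2
  72 - 48 = 24
  72 - 72 = 0


Delta encoded: [18, 28, 2, 24, 0]


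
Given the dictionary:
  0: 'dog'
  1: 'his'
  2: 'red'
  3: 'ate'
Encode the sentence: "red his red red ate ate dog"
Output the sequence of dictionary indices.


Look up each word in the dictionary:
  'red' -> 2
  'his' -> 1
  'red' -> 2
  'red' -> 2
  'ate' -> 3
  'ate' -> 3
  'dog' -> 0

Encoded: [2, 1, 2, 2, 3, 3, 0]


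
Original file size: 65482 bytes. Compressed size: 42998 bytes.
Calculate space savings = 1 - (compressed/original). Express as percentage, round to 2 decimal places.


ratio = compressed/original = 42998/65482 = 0.656638
savings = 1 - ratio = 1 - 0.656638 = 0.343362
as a percentage: 0.343362 * 100 = 34.34%

Space savings = 1 - 42998/65482 = 34.34%


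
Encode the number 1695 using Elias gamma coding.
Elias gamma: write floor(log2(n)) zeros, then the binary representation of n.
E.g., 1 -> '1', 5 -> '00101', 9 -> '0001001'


num_bits = floor(log2(1695)) + 1 = 11
leading_zeros = num_bits - 1 = 10
binary(1695) = 11010011111

Elias gamma(1695) = '0000000000' + '11010011111' = 000000000011010011111 (21 bits)


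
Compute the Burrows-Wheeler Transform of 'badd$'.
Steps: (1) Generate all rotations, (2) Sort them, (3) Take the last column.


Rotations (sorted):
  0: $badd -> last char: d
  1: add$b -> last char: b
  2: badd$ -> last char: $
  3: d$bad -> last char: d
  4: dd$ba -> last char: a


BWT = db$da


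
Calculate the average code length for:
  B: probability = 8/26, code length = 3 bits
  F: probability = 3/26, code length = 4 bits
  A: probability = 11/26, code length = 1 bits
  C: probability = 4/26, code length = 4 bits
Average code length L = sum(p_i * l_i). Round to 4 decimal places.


Weighted contributions p_i * l_i:
  B: (8/26) * 3 = 24/26
  F: (3/26) * 4 = 12/26
  A: (11/26) * 1 = 11/26
  C: (4/26) * 4 = 16/26
Sum = (24 + 12 + 11 + 16)/26 = 63/26

L = 63/26 = 2.4231 bits/symbol


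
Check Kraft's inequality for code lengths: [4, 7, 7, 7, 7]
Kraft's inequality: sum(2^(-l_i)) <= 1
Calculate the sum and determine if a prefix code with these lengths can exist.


Sum = 2^(-4) + 2^(-7) + 2^(-7) + 2^(-7) + 2^(-7)
    = 0.0625 + 0.0078125 + 0.0078125 + 0.0078125 + 0.0078125
    = 12/128 = 0.09375
Since 0.09375 <= 1, Kraft's inequality IS satisfied.
A prefix code with these lengths CAN exist.

Kraft sum = 0.09375. Satisfied.


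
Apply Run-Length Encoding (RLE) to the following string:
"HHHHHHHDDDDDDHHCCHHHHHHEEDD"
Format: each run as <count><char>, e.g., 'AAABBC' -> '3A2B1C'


Scanning runs left to right:
  i=0: run of 'H' x 7 -> '7H'
  i=7: run of 'D' x 6 -> '6D'
  i=13: run of 'H' x 2 -> '2H'
  i=15: run of 'C' x 2 -> '2C'
  i=17: run of 'H' x 6 -> '6H'
  i=23: run of 'E' x 2 -> '2E'
  i=25: run of 'D' x 2 -> '2D'

RLE = 7H6D2H2C6H2E2D


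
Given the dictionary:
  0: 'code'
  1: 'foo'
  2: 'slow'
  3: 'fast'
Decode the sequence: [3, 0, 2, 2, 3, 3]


Look up each index in the dictionary:
  3 -> 'fast'
  0 -> 'code'
  2 -> 'slow'
  2 -> 'slow'
  3 -> 'fast'
  3 -> 'fast'

Decoded: "fast code slow slow fast fast"


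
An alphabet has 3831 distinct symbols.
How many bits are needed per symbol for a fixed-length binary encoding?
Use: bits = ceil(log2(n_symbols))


log2(3831) = 11.9035
Bracket: 2^11 = 2048 < 3831 <= 2^12 = 4096
So ceil(log2(3831)) = 12

bits = ceil(log2(3831)) = ceil(11.9035) = 12 bits


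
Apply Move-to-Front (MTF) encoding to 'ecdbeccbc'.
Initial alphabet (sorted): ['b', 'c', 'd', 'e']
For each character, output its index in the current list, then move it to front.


MTF encoding:
'e': index 3 in ['b', 'c', 'd', 'e'] -> ['e', 'b', 'c', 'd']
'c': index 2 in ['e', 'b', 'c', 'd'] -> ['c', 'e', 'b', 'd']
'd': index 3 in ['c', 'e', 'b', 'd'] -> ['d', 'c', 'e', 'b']
'b': index 3 in ['d', 'c', 'e', 'b'] -> ['b', 'd', 'c', 'e']
'e': index 3 in ['b', 'd', 'c', 'e'] -> ['e', 'b', 'd', 'c']
'c': index 3 in ['e', 'b', 'd', 'c'] -> ['c', 'e', 'b', 'd']
'c': index 0 in ['c', 'e', 'b', 'd'] -> ['c', 'e', 'b', 'd']
'b': index 2 in ['c', 'e', 'b', 'd'] -> ['b', 'c', 'e', 'd']
'c': index 1 in ['b', 'c', 'e', 'd'] -> ['c', 'b', 'e', 'd']


Output: [3, 2, 3, 3, 3, 3, 0, 2, 1]


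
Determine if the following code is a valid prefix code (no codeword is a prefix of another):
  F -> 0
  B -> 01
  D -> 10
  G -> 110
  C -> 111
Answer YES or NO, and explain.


Checking each pair (does one codeword prefix another?):
  F='0' vs B='01': prefix -- VIOLATION

NO -- this is NOT a valid prefix code. F (0) is a prefix of B (01).


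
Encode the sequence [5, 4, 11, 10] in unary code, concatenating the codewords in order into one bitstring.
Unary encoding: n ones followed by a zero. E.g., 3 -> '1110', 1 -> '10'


Encode each number as n ones followed by a terminating 0:
  5 -> 111110 (6 bits)
  4 -> 11110 (5 bits)
  11 -> 111111111110 (12 bits)
  10 -> 11111111110 (11 bits)
Total length = 6 + 5 + 12 + 11 = 34 bits.

Unary([5, 4, 11, 10]) = 1111101111011111111111011111111110 (34 bits)


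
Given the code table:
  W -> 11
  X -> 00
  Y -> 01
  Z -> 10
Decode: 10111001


Decoding:
10 -> Z
11 -> W
10 -> Z
01 -> Y


Result: ZWZY


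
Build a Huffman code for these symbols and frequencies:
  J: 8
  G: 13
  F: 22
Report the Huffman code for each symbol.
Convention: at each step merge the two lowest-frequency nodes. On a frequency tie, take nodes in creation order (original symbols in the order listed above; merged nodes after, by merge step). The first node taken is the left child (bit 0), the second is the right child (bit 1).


Huffman tree construction:
Step 1: Merge J(8) + G(13) = 21
Step 2: Merge (J+G)(21) + F(22) = 43
Read each symbol's code off the tree from the root (left child = 0, right child = 1).

Codes:
  J: 00 (length 2)
  G: 01 (length 2)
  F: 1 (length 1)
Average code length: 64/43 = 1.4884 bits/symbol


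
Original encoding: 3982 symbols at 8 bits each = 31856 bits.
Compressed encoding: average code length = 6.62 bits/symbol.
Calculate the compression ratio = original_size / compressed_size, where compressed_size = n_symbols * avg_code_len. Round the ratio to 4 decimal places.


original_size = n_symbols * orig_bits = 3982 * 8 = 31856 bits
compressed_size = n_symbols * avg_code_len = 3982 * 6.62 = 26360.84 bits
ratio = original_size / compressed_size = 31856 / 26360.84 = 1.2085

Compression ratio = 1.2085


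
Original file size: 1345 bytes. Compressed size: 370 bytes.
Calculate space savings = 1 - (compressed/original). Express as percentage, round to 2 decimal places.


ratio = compressed/original = 370/1345 = 0.275093
savings = 1 - ratio = 1 - 0.275093 = 0.724907
as a percentage: 0.724907 * 100 = 72.49%

Space savings = 1 - 370/1345 = 72.49%


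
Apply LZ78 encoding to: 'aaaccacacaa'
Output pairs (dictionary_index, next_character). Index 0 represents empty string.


LZ78 encoding steps:
Dictionary: {0: ''}
Step 1: w='' (idx 0), next='a' -> output (0, 'a'), add 'a' as idx 1
Step 2: w='a' (idx 1), next='a' -> output (1, 'a'), add 'aa' as idx 2
Step 3: w='' (idx 0), next='c' -> output (0, 'c'), add 'c' as idx 3
Step 4: w='c' (idx 3), next='a' -> output (3, 'a'), add 'ca' as idx 4
Step 5: w='ca' (idx 4), next='c' -> output (4, 'c'), add 'cac' as idx 5
Step 6: w='aa' (idx 2), end of input -> output (2, '')


Encoded: [(0, 'a'), (1, 'a'), (0, 'c'), (3, 'a'), (4, 'c'), (2, '')]


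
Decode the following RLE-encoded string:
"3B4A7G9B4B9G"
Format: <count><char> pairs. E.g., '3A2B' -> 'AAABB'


Expanding each <count><char> pair:
  3B -> 'BBB'
  4A -> 'AAAA'
  7G -> 'GGGGGGG'
  9B -> 'BBBBBBBBB'
  4B -> 'BBBB'
  9G -> 'GGGGGGGGG'

Decoded = BBBAAAAGGGGGGGBBBBBBBBBBBBBGGGGGGGGG


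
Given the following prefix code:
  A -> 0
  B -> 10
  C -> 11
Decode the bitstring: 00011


Decoding step by step:
Bits 0 -> A
Bits 0 -> A
Bits 0 -> A
Bits 11 -> C


Decoded message: AAAC


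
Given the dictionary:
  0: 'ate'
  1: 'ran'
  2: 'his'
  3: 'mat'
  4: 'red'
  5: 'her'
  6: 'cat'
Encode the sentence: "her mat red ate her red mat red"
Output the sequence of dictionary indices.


Look up each word in the dictionary:
  'her' -> 5
  'mat' -> 3
  'red' -> 4
  'ate' -> 0
  'her' -> 5
  'red' -> 4
  'mat' -> 3
  'red' -> 4

Encoded: [5, 3, 4, 0, 5, 4, 3, 4]


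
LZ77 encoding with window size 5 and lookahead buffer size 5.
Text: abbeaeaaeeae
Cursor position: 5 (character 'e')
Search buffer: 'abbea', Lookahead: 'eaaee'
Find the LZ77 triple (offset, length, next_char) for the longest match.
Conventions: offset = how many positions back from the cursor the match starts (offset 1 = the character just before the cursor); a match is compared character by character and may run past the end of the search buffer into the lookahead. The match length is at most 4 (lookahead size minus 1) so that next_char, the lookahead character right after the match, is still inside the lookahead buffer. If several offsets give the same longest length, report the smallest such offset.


Try each offset into the search buffer:
  offset=1 (pos 4, char 'a'): match length 0
  offset=2 (pos 3, char 'e'): match length 2
  offset=3 (pos 2, char 'b'): match length 0
  offset=4 (pos 1, char 'b'): match length 0
  offset=5 (pos 0, char 'a'): match length 0
Longest match has length 2 at offset 2.
next_char = character at position 5 + 2 = 7 -> 'a'

Best match: offset=2, length=2 (matching 'ea' starting at position 3)
LZ77 triple: (2, 2, 'a')


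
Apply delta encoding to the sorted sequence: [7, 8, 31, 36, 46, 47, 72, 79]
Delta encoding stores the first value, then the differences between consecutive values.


First value: 7
Deltas:
  8 - 7 = 1
  31 - 8 = 23
  36 - 31 = 5
  46 - 36 = 10
  47 - 46 = 1
  72 - 47 = 25
  79 - 72 = 7


Delta encoded: [7, 1, 23, 5, 10, 1, 25, 7]


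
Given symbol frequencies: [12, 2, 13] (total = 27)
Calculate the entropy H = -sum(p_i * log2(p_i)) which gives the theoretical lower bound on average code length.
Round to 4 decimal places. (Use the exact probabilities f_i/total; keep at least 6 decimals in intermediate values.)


Per-symbol terms -p_i * log2(p_i) with p_i = f_i/27:
  p = 12/27 = 0.444444: log2(p) = -1.169925, -p*log2(p) = 0.519967
  p = 2/27 = 0.074074: log2(p) = -3.754888, -p*log2(p) = 0.278140
  p = 13/27 = 0.481481: log2(p) = -1.054448, -p*log2(p) = 0.507697
H = 0.519967 + 0.278140 + 0.507697 = 1.305804

H = 1.3058 bits/symbol


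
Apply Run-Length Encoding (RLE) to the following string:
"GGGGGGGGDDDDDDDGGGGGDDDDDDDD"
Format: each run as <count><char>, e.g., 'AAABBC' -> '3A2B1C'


Scanning runs left to right:
  i=0: run of 'G' x 8 -> '8G'
  i=8: run of 'D' x 7 -> '7D'
  i=15: run of 'G' x 5 -> '5G'
  i=20: run of 'D' x 8 -> '8D'

RLE = 8G7D5G8D


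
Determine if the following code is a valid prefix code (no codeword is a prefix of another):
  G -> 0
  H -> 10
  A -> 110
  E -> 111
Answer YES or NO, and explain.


Checking each pair (does one codeword prefix another?):
  G='0' vs H='10': no prefix
  G='0' vs A='110': no prefix
  G='0' vs E='111': no prefix
  H='10' vs G='0': no prefix
  H='10' vs A='110': no prefix
  H='10' vs E='111': no prefix
  A='110' vs G='0': no prefix
  A='110' vs H='10': no prefix
  A='110' vs E='111': no prefix
  E='111' vs G='0': no prefix
  E='111' vs H='10': no prefix
  E='111' vs A='110': no prefix
No violation found over all pairs.

YES -- this is a valid prefix code. No codeword is a prefix of any other codeword.


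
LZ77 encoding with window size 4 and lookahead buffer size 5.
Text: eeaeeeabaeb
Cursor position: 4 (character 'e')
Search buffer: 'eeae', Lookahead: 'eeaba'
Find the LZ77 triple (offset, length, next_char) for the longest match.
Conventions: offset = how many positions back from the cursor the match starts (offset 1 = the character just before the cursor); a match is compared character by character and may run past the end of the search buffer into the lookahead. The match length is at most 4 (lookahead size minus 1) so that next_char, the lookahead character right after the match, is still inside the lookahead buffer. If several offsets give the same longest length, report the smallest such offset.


Try each offset into the search buffer:
  offset=1 (pos 3, char 'e'): match length 2
  offset=2 (pos 2, char 'a'): match length 0
  offset=3 (pos 1, char 'e'): match length 1
  offset=4 (pos 0, char 'e'): match length 3
Longest match has length 3 at offset 4.
next_char = character at position 4 + 3 = 7 -> 'b'

Best match: offset=4, length=3 (matching 'eea' starting at position 0)
LZ77 triple: (4, 3, 'b')


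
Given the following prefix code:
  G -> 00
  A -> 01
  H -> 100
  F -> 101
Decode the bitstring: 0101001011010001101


Decoding step by step:
Bits 01 -> A
Bits 01 -> A
Bits 00 -> G
Bits 101 -> F
Bits 101 -> F
Bits 00 -> G
Bits 01 -> A
Bits 101 -> F


Decoded message: AAGFFGAF


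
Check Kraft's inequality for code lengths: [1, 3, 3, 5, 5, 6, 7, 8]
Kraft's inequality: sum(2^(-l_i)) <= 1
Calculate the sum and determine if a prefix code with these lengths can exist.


Sum = 2^(-1) + 2^(-3) + 2^(-3) + 2^(-5) + 2^(-5) + 2^(-6) + 2^(-7) + 2^(-8)
    = 0.5 + 0.125 + 0.125 + 0.03125 + 0.03125 + 0.015625 + 0.0078125 + 0.00390625
    = 215/256 = 0.83984375
Since 0.83984375 <= 1, Kraft's inequality IS satisfied.
A prefix code with these lengths CAN exist.

Kraft sum = 0.83984375. Satisfied.


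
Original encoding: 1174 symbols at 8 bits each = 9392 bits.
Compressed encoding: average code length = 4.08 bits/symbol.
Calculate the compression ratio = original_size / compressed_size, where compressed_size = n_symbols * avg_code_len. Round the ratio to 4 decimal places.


original_size = n_symbols * orig_bits = 1174 * 8 = 9392 bits
compressed_size = n_symbols * avg_code_len = 1174 * 4.08 = 4789.92 bits
ratio = original_size / compressed_size = 9392 / 4789.92 = 1.9608

Compression ratio = 1.9608


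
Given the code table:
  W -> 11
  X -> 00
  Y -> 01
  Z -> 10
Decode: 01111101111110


Decoding:
01 -> Y
11 -> W
11 -> W
01 -> Y
11 -> W
11 -> W
10 -> Z


Result: YWWYWWZ


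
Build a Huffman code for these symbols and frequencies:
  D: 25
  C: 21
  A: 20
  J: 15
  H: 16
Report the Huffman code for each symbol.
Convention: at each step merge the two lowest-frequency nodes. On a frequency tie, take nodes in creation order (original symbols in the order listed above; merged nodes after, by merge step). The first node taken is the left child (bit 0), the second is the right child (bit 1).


Huffman tree construction:
Step 1: Merge J(15) + H(16) = 31
Step 2: Merge A(20) + C(21) = 41
Step 3: Merge D(25) + (J+H)(31) = 56
Step 4: Merge (A+C)(41) + (D+(J+H))(56) = 97
Read each symbol's code off the tree from the root (left child = 0, right child = 1).

Codes:
  D: 10 (length 2)
  C: 01 (length 2)
  A: 00 (length 2)
  J: 110 (length 3)
  H: 111 (length 3)
Average code length: 225/97 = 2.3196 bits/symbol


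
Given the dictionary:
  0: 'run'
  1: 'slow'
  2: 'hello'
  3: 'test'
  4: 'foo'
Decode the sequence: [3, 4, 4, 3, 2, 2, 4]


Look up each index in the dictionary:
  3 -> 'test'
  4 -> 'foo'
  4 -> 'foo'
  3 -> 'test'
  2 -> 'hello'
  2 -> 'hello'
  4 -> 'foo'

Decoded: "test foo foo test hello hello foo"


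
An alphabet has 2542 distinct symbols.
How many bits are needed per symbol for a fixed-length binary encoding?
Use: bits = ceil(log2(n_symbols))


log2(2542) = 11.3117
Bracket: 2^11 = 2048 < 2542 <= 2^12 = 4096
So ceil(log2(2542)) = 12

bits = ceil(log2(2542)) = ceil(11.3117) = 12 bits


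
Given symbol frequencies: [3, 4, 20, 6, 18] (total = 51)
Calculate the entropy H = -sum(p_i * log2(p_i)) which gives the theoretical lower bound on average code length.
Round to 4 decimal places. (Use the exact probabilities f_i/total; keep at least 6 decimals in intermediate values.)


Per-symbol terms -p_i * log2(p_i) with p_i = f_i/51:
  p = 3/51 = 0.058824: log2(p) = -4.087463, -p*log2(p) = 0.240439
  p = 4/51 = 0.078431: log2(p) = -3.672425, -p*log2(p) = 0.288033
  p = 20/51 = 0.392157: log2(p) = -1.350497, -p*log2(p) = 0.529607
  p = 6/51 = 0.117647: log2(p) = -3.087463, -p*log2(p) = 0.363231
  p = 18/51 = 0.352941: log2(p) = -1.502500, -p*log2(p) = 0.530294
H = 0.240439 + 0.288033 + 0.529607 + 0.363231 + 0.530294 = 1.951604

H = 1.9516 bits/symbol


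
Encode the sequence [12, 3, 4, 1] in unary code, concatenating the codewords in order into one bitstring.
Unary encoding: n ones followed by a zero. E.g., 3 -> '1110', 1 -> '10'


Encode each number as n ones followed by a terminating 0:
  12 -> 1111111111110 (13 bits)
  3 -> 1110 (4 bits)
  4 -> 11110 (5 bits)
  1 -> 10 (2 bits)
Total length = 13 + 4 + 5 + 2 = 24 bits.

Unary([12, 3, 4, 1]) = 111111111111011101111010 (24 bits)


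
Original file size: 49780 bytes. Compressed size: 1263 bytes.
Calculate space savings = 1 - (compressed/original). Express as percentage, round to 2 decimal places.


ratio = compressed/original = 1263/49780 = 0.025372
savings = 1 - ratio = 1 - 0.025372 = 0.974628
as a percentage: 0.974628 * 100 = 97.46%

Space savings = 1 - 1263/49780 = 97.46%


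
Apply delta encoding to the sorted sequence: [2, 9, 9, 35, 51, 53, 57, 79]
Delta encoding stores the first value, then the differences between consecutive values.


First value: 2
Deltas:
  9 - 2 = 7
  9 - 9 = 0
  35 - 9 = 26
  51 - 35 = 16
  53 - 51 = 2
  57 - 53 = 4
  79 - 57 = 22


Delta encoded: [2, 7, 0, 26, 16, 2, 4, 22]


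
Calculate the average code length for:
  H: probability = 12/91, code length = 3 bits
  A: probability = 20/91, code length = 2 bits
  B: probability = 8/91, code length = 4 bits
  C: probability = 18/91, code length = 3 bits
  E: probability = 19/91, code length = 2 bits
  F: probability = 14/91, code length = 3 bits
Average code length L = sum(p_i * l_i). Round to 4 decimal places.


Weighted contributions p_i * l_i:
  H: (12/91) * 3 = 36/91
  A: (20/91) * 2 = 40/91
  B: (8/91) * 4 = 32/91
  C: (18/91) * 3 = 54/91
  E: (19/91) * 2 = 38/91
  F: (14/91) * 3 = 42/91
Sum = (36 + 40 + 32 + 54 + 38 + 42)/91 = 242/91

L = 242/91 = 2.6593 bits/symbol


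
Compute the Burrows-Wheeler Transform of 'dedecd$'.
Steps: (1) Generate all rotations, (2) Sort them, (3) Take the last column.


Rotations (sorted):
  0: $dedecd -> last char: d
  1: cd$dede -> last char: e
  2: d$dedec -> last char: c
  3: decd$de -> last char: e
  4: dedecd$ -> last char: $
  5: ecd$ded -> last char: d
  6: edecd$d -> last char: d


BWT = dece$dd


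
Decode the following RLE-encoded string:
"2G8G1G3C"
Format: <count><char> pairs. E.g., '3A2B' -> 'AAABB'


Expanding each <count><char> pair:
  2G -> 'GG'
  8G -> 'GGGGGGGG'
  1G -> 'G'
  3C -> 'CCC'

Decoded = GGGGGGGGGGGCCC


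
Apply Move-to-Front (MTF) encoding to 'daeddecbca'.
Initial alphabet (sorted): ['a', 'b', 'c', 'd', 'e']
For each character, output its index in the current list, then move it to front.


MTF encoding:
'd': index 3 in ['a', 'b', 'c', 'd', 'e'] -> ['d', 'a', 'b', 'c', 'e']
'a': index 1 in ['d', 'a', 'b', 'c', 'e'] -> ['a', 'd', 'b', 'c', 'e']
'e': index 4 in ['a', 'd', 'b', 'c', 'e'] -> ['e', 'a', 'd', 'b', 'c']
'd': index 2 in ['e', 'a', 'd', 'b', 'c'] -> ['d', 'e', 'a', 'b', 'c']
'd': index 0 in ['d', 'e', 'a', 'b', 'c'] -> ['d', 'e', 'a', 'b', 'c']
'e': index 1 in ['d', 'e', 'a', 'b', 'c'] -> ['e', 'd', 'a', 'b', 'c']
'c': index 4 in ['e', 'd', 'a', 'b', 'c'] -> ['c', 'e', 'd', 'a', 'b']
'b': index 4 in ['c', 'e', 'd', 'a', 'b'] -> ['b', 'c', 'e', 'd', 'a']
'c': index 1 in ['b', 'c', 'e', 'd', 'a'] -> ['c', 'b', 'e', 'd', 'a']
'a': index 4 in ['c', 'b', 'e', 'd', 'a'] -> ['a', 'c', 'b', 'e', 'd']


Output: [3, 1, 4, 2, 0, 1, 4, 4, 1, 4]


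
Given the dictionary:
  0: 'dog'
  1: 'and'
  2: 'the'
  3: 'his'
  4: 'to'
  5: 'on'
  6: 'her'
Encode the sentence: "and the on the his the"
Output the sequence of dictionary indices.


Look up each word in the dictionary:
  'and' -> 1
  'the' -> 2
  'on' -> 5
  'the' -> 2
  'his' -> 3
  'the' -> 2

Encoded: [1, 2, 5, 2, 3, 2]


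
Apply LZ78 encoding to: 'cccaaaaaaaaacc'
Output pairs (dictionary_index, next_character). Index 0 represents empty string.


LZ78 encoding steps:
Dictionary: {0: ''}
Step 1: w='' (idx 0), next='c' -> output (0, 'c'), add 'c' as idx 1
Step 2: w='c' (idx 1), next='c' -> output (1, 'c'), add 'cc' as idx 2
Step 3: w='' (idx 0), next='a' -> output (0, 'a'), add 'a' as idx 3
Step 4: w='a' (idx 3), next='a' -> output (3, 'a'), add 'aa' as idx 4
Step 5: w='aa' (idx 4), next='a' -> output (4, 'a'), add 'aaa' as idx 5
Step 6: w='aaa' (idx 5), next='c' -> output (5, 'c'), add 'aaac' as idx 6
Step 7: w='c' (idx 1), end of input -> output (1, '')


Encoded: [(0, 'c'), (1, 'c'), (0, 'a'), (3, 'a'), (4, 'a'), (5, 'c'), (1, '')]


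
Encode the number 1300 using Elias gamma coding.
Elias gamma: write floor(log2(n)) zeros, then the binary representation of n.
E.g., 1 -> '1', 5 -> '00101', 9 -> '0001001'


num_bits = floor(log2(1300)) + 1 = 11
leading_zeros = num_bits - 1 = 10
binary(1300) = 10100010100

Elias gamma(1300) = '0000000000' + '10100010100' = 000000000010100010100 (21 bits)


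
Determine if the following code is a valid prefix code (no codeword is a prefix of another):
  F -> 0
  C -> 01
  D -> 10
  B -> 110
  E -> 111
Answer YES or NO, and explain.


Checking each pair (does one codeword prefix another?):
  F='0' vs C='01': prefix -- VIOLATION

NO -- this is NOT a valid prefix code. F (0) is a prefix of C (01).


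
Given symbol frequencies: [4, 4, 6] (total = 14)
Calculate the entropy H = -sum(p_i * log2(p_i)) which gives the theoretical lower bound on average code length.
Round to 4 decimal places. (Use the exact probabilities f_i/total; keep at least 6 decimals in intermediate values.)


Per-symbol terms -p_i * log2(p_i) with p_i = f_i/14:
  p = 4/14 = 0.285714: log2(p) = -1.807355, -p*log2(p) = 0.516387
  p = 4/14 = 0.285714: log2(p) = -1.807355, -p*log2(p) = 0.516387
  p = 6/14 = 0.428571: log2(p) = -1.222392, -p*log2(p) = 0.523882
H = 0.516387 + 0.516387 + 0.523882 = 1.556656

H = 1.5567 bits/symbol


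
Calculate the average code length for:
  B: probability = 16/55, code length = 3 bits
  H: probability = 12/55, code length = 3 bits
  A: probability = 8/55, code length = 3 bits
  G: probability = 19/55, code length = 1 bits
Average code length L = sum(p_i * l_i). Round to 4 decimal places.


Weighted contributions p_i * l_i:
  B: (16/55) * 3 = 48/55
  H: (12/55) * 3 = 36/55
  A: (8/55) * 3 = 24/55
  G: (19/55) * 1 = 19/55
Sum = (48 + 36 + 24 + 19)/55 = 127/55

L = 127/55 = 2.3091 bits/symbol


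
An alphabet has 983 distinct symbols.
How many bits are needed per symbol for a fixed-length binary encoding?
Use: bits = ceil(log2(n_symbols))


log2(983) = 9.941
Bracket: 2^9 = 512 < 983 <= 2^10 = 1024
So ceil(log2(983)) = 10

bits = ceil(log2(983)) = ceil(9.941) = 10 bits


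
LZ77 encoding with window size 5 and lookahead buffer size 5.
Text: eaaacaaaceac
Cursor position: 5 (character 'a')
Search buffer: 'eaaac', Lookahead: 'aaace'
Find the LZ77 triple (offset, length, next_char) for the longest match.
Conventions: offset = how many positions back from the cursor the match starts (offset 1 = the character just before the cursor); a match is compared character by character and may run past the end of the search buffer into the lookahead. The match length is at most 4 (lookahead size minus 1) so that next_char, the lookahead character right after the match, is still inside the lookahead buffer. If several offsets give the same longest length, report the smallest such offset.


Try each offset into the search buffer:
  offset=1 (pos 4, char 'c'): match length 0
  offset=2 (pos 3, char 'a'): match length 1
  offset=3 (pos 2, char 'a'): match length 2
  offset=4 (pos 1, char 'a'): match length 4
  offset=5 (pos 0, char 'e'): match length 0
Longest match has length 4 at offset 4.
next_char = character at position 5 + 4 = 9 -> 'e'

Best match: offset=4, length=4 (matching 'aaac' starting at position 1)
LZ77 triple: (4, 4, 'e')
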